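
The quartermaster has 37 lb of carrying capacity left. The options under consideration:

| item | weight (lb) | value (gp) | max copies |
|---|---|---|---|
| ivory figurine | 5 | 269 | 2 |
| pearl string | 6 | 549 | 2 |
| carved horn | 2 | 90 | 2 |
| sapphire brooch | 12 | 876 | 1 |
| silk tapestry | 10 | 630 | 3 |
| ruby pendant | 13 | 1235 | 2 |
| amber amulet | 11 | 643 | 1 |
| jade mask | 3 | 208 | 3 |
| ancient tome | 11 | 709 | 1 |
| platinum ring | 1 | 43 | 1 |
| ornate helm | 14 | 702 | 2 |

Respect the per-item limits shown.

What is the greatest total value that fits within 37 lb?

3317

By value per lb: ruby pendant 95.00, pearl string 91.50, sapphire brooch 73.00, jade mask 69.33 lead.
The ratio ordering already packs tightly: pearl string + carved horn + 2×ruby pendant + jade mask, 37 lb, 3317.
That's the maximum — no swap from here does better than 3317.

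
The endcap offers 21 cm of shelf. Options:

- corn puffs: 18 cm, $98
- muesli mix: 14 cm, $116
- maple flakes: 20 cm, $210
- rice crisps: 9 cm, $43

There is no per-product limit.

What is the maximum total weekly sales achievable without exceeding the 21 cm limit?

The ratio ordering already packs tightly: maple flakes, 20 cm, 210.
No other feasible combination exceeds 210.

210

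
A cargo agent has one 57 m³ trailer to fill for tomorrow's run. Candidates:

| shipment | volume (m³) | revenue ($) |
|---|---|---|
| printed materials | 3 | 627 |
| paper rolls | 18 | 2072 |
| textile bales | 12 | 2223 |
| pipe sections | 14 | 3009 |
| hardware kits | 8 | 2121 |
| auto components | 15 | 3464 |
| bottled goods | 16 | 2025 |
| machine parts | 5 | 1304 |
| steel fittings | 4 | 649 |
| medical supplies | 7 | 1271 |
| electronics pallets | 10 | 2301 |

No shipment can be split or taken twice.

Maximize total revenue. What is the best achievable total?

Density check — hardware kits 265.12, machine parts 260.80, auto components 230.93, electronics pallets 230.10 are the best per m³.
A density-first pass picks printed materials + pipe sections + hardware kits + auto components + machine parts + electronics pallets — 12826 at 55 m³.
Replace printed materials with steel fittings: the trade gains 22 net, giving 12848 at 56 m³.
An exhaustive check of the 2048 subsets confirms 12848.

12848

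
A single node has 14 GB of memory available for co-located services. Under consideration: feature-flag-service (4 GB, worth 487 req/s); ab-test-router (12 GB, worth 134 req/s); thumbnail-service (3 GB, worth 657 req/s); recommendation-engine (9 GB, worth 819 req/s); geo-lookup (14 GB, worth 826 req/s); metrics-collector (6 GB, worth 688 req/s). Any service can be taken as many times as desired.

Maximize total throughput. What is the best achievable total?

4×thumbnail-service uses 12 of the 14 GB and totals 2628.
Nothing else within 14 GB beats 2628.

2628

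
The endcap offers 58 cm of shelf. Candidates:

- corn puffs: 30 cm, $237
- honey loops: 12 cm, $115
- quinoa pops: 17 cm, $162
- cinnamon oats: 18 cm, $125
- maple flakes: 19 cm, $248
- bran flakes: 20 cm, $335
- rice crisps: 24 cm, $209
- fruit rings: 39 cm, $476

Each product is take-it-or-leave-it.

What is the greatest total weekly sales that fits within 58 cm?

A density-first pass picks honey loops + maple flakes + bran flakes — 698 at 51 cm.
Replace honey loops with quinoa pops: the trade gains 47 net, giving 745 at 56 cm.
No other feasible combination exceeds 745.

745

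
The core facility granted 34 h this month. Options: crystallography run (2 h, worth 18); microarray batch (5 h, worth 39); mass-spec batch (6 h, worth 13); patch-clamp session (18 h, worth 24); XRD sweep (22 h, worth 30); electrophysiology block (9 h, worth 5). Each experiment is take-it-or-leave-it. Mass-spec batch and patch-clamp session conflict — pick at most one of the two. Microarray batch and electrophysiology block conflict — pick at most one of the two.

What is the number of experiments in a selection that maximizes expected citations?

3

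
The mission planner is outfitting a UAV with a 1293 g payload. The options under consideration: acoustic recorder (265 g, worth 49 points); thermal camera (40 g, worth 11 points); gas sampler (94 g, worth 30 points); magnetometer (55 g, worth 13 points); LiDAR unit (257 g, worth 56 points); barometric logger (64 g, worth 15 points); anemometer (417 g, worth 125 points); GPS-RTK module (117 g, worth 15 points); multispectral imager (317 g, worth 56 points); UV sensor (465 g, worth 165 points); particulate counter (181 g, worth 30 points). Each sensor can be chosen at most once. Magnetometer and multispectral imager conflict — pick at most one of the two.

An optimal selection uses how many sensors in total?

Optimal total is 389.
One optimal bundle: gas sampler + magnetometer + LiDAR unit + anemometer + UV sensor (1288 g).
All optima have 5 sensors.

5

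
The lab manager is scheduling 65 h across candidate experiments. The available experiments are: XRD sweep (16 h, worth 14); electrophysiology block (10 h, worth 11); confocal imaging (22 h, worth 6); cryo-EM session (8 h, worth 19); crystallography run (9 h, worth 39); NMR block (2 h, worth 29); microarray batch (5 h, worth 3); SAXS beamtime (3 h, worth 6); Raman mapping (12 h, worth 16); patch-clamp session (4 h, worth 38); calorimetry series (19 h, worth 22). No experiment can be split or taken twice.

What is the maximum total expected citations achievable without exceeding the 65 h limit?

Density check — NMR block 14.50, patch-clamp session 9.50, crystallography run 4.33 are the best per h.
Greedy by ratio would take cryo-EM session + crystallography run + NMR block + microarray batch + SAXS beamtime + Raman mapping + patch-clamp session + calorimetry series: 62 h used, total 172.
Dropping microarray batch and SAXS beamtime frees 8 h; slotting in electrophysiology block (10 h) lifts the total to 174 at 64 h.
Every other selection either busts 65 h or fails to beat 174.

174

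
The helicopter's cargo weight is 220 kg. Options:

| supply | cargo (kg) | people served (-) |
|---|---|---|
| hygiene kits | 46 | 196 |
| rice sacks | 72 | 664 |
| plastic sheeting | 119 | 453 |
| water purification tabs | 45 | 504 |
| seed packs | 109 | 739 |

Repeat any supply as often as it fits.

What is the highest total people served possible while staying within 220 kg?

Ranking by ratio (people served/kg): water purification tabs 11.20, rice sacks 9.22, seed packs 6.78, hygiene kits 4.26.
Taking the top-ratio supplies first gives 4×water purification tabs for 2016 (180 kg).
Replace water purification tabs with rice sacks: the trade gains 160 net, giving 2176 at 207 kg.
No other feasible combination exceeds 2176.

2176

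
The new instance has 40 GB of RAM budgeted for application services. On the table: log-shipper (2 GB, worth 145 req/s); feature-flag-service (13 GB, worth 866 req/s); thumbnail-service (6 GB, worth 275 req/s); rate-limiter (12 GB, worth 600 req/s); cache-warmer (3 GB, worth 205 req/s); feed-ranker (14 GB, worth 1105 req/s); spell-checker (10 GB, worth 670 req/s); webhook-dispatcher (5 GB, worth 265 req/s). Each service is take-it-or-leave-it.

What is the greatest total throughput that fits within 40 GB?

A density-first pass picks log-shipper + thumbnail-service + cache-warmer + feed-ranker + spell-checker + webhook-dispatcher — 2665 at 40 GB.
Dropping log-shipper and thumbnail-service and webhook-dispatcher frees 13 GB; slotting in feature-flag-service (13 GB) lifts the total to 2846 at 40 GB.

2846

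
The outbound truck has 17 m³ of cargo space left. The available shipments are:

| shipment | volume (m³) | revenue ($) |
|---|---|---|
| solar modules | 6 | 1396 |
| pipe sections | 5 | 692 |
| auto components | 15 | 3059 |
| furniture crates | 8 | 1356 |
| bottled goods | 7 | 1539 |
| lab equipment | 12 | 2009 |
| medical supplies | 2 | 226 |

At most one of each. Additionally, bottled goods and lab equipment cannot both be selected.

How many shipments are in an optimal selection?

2

Optimal total is 3285.
One optimal bundle: auto components + medical supplies (17 m³).
Every optimal selection uses 2 shipments.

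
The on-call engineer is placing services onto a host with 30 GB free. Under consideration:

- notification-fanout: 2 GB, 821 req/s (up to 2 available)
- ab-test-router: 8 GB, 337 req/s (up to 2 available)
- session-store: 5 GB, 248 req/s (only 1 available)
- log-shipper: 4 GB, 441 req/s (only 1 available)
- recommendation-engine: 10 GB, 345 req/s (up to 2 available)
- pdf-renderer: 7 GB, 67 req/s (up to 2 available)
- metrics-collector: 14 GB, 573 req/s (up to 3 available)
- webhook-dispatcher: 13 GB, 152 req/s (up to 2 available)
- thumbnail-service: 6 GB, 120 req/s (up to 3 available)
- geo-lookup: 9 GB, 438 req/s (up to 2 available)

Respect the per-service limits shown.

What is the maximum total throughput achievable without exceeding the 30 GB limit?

3106

2×notification-fanout + ab-test-router + session-store + log-shipper + geo-lookup uses 30 of the 30 GB and totals 3106.
Every other selection either busts 30 GB or exceeds an availability limit or fails to beat 3106.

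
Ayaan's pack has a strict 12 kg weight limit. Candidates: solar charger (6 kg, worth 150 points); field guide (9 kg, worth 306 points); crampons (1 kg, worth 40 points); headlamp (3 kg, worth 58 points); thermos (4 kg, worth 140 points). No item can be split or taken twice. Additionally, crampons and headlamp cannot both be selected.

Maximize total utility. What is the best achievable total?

364

A density-first pass picks solar charger + crampons + thermos — 330 at 11 kg.
Reworking the packing: field guide + headlamp uses 12 kg and improves the total to 364.
An exhaustive check of the 32 subsets confirms 364.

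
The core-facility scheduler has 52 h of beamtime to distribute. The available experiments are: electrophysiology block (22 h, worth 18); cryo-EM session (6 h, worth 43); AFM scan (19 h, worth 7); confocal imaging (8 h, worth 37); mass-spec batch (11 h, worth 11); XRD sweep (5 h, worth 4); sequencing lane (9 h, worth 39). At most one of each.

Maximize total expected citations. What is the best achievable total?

141

By expected citations per h: cryo-EM session 7.17, confocal imaging 4.62, sequencing lane 4.33, mass-spec batch 1.00 lead.
Taking the top-ratio experiments first gives cryo-EM session + confocal imaging + mass-spec batch + XRD sweep + sequencing lane for 134 (39 h).
Replace mass-spec batch with electrophysiology block: the trade gains 7 net, giving 141 at 50 h.
The spare 2 h is too small for any remaining experiment, and no exchange beats 141.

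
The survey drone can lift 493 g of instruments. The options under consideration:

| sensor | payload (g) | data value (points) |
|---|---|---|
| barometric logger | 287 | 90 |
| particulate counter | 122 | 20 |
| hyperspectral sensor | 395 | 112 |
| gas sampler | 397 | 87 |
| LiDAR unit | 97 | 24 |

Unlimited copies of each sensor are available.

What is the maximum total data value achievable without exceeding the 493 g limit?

138

Barometric logger + 2×LiDAR unit uses 481 of the 493 g and totals 138.
Nothing else within 493 g beats 138.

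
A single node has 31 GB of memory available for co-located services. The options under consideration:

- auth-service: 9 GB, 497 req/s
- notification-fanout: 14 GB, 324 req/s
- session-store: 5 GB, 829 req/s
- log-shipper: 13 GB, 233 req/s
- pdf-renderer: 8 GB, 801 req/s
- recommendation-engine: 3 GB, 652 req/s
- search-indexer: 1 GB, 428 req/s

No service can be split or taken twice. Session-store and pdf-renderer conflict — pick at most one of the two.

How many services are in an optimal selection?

5

Optimal total is 2639.
For example auth-service + session-store + log-shipper + recommendation-engine + search-indexer achieves it, using 31 GB.
Every optimal selection uses 5 services.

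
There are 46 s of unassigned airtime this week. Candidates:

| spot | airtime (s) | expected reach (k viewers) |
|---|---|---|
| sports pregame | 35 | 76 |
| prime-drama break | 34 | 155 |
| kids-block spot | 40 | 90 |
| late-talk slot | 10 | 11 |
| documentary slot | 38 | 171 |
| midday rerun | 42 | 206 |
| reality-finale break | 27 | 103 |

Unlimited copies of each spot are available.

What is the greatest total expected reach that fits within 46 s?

206

By expected reach per s: midday rerun 4.90, prime-drama break 4.56, documentary slot 4.50 lead.
Midday rerun uses 42 of the 46 s and totals 206.
Every other selection either busts 46 s or fails to beat 206.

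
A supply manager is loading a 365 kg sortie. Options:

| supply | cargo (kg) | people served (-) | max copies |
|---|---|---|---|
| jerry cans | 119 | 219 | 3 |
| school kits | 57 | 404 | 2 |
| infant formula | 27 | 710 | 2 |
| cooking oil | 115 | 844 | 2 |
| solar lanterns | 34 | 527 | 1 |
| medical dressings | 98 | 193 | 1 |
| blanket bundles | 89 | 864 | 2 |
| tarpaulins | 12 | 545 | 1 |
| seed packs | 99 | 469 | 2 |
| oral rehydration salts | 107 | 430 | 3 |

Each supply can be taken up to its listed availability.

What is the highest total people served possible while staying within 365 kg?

By people served per kg: tarpaulins 45.42, infant formula 26.30, solar lanterns 15.50 lead.
Taking school kits + 2×infant formula + solar lanterns + 2×blanket bundles + tarpaulins: 335 kg used, 4624 in people served.

4624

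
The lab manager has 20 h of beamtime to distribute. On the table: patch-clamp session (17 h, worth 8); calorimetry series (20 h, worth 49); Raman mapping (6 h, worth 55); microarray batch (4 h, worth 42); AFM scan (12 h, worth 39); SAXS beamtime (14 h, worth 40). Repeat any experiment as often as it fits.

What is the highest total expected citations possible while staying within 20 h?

The ratio ordering already packs tightly: 5×microarray batch, 20 h, 210.
That's the maximum — no swap from here does better than 210.

210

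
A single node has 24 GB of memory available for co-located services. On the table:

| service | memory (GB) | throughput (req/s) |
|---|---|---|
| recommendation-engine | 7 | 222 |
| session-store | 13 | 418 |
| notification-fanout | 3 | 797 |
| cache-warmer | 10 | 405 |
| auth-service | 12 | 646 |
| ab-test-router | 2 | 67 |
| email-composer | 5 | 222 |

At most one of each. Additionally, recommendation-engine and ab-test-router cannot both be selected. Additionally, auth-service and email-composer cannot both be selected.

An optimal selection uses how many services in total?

Optimal total is 1665.
recommendation-engine + notification-fanout + auth-service hits 1665 at 22 GB.
All optima have 3 services.

3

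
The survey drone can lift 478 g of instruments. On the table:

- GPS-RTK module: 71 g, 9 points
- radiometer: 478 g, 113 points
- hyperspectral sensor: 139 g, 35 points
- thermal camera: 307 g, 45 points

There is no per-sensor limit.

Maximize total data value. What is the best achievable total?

113

The ratio heuristic lands on 3×hyperspectral sensor (105) but leaves 61 g idle.
Dropping 3×hyperspectral sensor frees 417 g; slotting in radiometer (478 g) lifts the total to 113 at 478 g.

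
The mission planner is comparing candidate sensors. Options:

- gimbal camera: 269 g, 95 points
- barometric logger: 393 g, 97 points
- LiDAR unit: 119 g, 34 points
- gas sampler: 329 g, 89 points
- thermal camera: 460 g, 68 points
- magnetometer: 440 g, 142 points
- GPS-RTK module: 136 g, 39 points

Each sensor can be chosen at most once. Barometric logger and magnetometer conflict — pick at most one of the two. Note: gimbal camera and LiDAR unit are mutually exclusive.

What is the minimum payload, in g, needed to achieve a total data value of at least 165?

Minimise g subject to total data value ≥ 165.
LiDAR unit + magnetometer: 176 data value at 559 g.
Any bundle with less than 559 g falls short of 165.

559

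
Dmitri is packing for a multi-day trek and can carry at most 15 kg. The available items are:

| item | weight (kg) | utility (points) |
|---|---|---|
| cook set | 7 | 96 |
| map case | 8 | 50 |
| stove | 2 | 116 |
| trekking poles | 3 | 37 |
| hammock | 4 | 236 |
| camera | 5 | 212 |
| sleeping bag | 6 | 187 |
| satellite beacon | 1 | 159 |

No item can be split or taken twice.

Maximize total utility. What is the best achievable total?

Ranking by ratio (utility/kg): satellite beacon 159.00, hammock 59.00, stove 58.00, camera 42.40.
The ratio ordering already packs tightly: stove + trekking poles + hammock + camera + satellite beacon, 15 kg, 760.
The closest alternative, stove + hammock + camera + satellite beacon, reaches only 723.

760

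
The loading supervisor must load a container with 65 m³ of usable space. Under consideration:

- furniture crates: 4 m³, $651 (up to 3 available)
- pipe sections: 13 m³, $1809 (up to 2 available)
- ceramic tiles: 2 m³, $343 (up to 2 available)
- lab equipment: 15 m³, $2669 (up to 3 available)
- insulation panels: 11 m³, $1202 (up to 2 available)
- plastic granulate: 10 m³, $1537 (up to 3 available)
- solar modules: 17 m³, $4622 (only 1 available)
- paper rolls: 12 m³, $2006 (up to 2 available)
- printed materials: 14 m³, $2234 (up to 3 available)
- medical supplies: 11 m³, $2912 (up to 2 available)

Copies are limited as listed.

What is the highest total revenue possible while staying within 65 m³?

14801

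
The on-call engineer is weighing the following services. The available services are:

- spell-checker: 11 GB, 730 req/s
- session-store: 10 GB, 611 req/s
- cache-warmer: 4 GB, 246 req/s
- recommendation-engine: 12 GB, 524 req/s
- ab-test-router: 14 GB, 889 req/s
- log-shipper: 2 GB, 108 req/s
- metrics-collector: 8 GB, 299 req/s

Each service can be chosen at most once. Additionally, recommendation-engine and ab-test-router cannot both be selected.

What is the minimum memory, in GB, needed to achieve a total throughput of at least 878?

Need the lightest bundle worth ≥ 878.
ab-test-router: 889 throughput at 14 GB.
No combination under 14 GB hits 878.

14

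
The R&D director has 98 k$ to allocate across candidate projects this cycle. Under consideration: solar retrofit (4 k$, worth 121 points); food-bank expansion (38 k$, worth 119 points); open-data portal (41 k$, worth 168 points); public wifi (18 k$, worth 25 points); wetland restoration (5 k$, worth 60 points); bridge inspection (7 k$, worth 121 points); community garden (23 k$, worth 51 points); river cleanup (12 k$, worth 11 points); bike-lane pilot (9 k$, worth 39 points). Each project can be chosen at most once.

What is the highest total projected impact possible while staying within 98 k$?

Filling by ratio: solar retrofit + open-data portal + wetland restoration + bridge inspection + community garden + bike-lane pilot for 560, with 9 k$ left unused.
The 32 k$ tied up in community garden and bike-lane pilot is better spent on food-bank expansion — total rises to 589 (95 k$).
Every other selection either busts 98 k$ or fails to beat 589.

589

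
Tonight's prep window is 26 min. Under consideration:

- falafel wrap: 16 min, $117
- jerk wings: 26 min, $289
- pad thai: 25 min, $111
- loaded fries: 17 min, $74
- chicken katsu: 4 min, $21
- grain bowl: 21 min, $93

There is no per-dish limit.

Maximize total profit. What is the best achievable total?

The ratio ordering already packs tightly: jerk wings, 26 min, 289.

289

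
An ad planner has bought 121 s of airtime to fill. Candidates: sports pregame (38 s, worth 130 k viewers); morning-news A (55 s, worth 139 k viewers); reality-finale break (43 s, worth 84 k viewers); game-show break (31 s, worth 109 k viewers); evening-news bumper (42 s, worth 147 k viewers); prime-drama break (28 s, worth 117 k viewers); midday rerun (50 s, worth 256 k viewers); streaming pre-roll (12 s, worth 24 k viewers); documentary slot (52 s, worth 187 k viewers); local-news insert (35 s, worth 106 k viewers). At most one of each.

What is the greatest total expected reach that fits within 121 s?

Greedy by ratio would take game-show break + prime-drama break + midday rerun + streaming pre-roll: 121 s used, total 506.
Replace game-show break and streaming pre-roll with evening-news bumper: the trade gains 14 net, giving 520 at 120 s.
Next best is game-show break + prime-drama break + midday rerun + streaming pre-roll at 506 (121 s) — short by 14.

520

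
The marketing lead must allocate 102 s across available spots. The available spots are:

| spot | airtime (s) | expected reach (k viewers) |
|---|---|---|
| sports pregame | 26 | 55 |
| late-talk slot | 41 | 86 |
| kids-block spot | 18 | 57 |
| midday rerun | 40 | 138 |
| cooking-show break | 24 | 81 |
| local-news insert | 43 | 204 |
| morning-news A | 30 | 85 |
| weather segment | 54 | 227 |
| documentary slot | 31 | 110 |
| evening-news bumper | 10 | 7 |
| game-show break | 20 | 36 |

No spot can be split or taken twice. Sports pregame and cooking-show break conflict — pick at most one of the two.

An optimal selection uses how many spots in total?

2

Optimal total is 431.
local-news insert + weather segment hits 431 at 97 s.
All optima have 2 spots.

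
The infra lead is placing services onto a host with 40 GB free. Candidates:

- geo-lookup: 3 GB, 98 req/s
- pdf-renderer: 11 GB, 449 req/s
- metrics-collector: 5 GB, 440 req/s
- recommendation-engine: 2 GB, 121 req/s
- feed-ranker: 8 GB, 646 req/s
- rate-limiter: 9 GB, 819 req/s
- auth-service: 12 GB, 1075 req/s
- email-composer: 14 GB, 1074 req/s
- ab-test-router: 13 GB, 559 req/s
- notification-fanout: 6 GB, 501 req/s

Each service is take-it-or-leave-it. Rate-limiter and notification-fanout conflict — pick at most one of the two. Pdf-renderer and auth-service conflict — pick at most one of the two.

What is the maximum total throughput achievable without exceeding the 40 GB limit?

Metrics-collector + rate-limiter + auth-service + email-composer uses 40 of the 40 GB and totals 3408.
Next best is feed-ranker + auth-service + email-composer + notification-fanout at 3296 (40 GB) — short by 112.

3408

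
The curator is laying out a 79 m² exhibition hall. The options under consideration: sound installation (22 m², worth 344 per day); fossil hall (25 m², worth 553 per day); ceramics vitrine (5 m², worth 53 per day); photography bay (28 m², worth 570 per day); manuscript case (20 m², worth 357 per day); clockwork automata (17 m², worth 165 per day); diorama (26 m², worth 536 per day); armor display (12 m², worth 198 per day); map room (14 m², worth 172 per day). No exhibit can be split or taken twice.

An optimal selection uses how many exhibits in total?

3

The maximum expected visitors within 79 m² is 1659.
For example fossil hall + photography bay + diorama achieves it, using 79 m².
Every optimal selection uses 3 exhibits.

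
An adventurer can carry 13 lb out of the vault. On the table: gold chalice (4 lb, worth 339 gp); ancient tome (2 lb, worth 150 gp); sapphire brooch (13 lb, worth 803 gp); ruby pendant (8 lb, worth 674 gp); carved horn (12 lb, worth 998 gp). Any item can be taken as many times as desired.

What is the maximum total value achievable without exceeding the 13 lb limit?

1017

Ranking by ratio (value/lb): gold chalice 84.75, ruby pendant 84.25, carved horn 83.17.
Best packing: 3×gold chalice — 12 lb, 1017 total.
The spare 1 lb is too small for any remaining item, and no exchange beats 1017.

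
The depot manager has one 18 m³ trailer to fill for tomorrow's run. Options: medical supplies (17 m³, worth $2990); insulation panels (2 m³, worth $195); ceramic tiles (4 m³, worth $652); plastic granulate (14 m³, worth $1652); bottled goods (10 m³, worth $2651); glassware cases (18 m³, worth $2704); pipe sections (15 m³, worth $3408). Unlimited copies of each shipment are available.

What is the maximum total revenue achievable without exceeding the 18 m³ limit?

3955

Taking 2×ceramic tiles + bottled goods: 18 m³ used, 3955 in revenue.
That's the maximum — no swap from here does better than 3955.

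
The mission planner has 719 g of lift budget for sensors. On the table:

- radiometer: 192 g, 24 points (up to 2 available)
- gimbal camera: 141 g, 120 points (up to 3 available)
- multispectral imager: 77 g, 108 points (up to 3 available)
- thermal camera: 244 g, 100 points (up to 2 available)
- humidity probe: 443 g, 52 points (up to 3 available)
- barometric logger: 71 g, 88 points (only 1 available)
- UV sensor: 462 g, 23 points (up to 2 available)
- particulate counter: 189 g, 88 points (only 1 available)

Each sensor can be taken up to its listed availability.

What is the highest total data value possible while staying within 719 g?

Taking the top-ratio sensors first gives 2×gimbal camera + 3×multispectral imager + barometric logger for 652 (584 g).
Replace barometric logger with gimbal camera: the trade gains 32 net, giving 684 at 654 g.
The spare 65 g is too small for any remaining sensor, and no exchange beats 684.

684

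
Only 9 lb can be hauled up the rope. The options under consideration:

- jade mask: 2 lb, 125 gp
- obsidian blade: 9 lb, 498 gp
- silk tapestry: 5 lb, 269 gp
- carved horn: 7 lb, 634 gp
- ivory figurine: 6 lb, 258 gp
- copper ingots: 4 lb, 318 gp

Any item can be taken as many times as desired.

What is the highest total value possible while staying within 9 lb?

759

Density check — carved horn 90.57, copper ingots 79.50, jade mask 62.50 are the best per lb.
Taking jade mask + carved horn: 9 lb used, 759 in value.
That's the maximum — no swap from here does better than 759.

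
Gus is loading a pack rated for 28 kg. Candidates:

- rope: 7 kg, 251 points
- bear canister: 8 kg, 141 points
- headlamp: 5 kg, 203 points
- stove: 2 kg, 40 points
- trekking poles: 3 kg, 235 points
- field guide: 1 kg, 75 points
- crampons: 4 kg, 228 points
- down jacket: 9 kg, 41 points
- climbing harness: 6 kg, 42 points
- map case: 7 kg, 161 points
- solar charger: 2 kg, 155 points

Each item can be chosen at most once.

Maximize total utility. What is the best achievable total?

Taking the top-ratio items first gives rope + headlamp + stove + trekking poles + field guide + crampons + solar charger for 1187 (24 kg).
Replace stove and field guide with map case: the trade gains 46 net, giving 1233 at 28 kg.
No other feasible combination exceeds 1233.

1233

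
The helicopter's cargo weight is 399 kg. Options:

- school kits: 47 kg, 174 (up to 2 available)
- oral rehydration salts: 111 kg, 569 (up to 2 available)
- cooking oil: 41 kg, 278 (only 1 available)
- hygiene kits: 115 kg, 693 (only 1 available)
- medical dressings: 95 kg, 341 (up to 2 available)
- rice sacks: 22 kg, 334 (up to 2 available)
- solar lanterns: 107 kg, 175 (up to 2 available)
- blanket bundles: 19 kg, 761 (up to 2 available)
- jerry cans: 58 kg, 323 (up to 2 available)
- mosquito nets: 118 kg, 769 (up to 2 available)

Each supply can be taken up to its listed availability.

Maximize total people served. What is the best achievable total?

4051

Filling by ratio: cooking oil + 2×rice sacks + 2×blanket bundles + 2×mosquito nets for 4006, with 40 kg left unused.
Dropping cooking oil frees 41 kg; slotting in jerry cans (58 kg) lifts the total to 4051 at 376 kg.
Every other selection either busts 399 kg or exceeds an availability limit or fails to beat 4051.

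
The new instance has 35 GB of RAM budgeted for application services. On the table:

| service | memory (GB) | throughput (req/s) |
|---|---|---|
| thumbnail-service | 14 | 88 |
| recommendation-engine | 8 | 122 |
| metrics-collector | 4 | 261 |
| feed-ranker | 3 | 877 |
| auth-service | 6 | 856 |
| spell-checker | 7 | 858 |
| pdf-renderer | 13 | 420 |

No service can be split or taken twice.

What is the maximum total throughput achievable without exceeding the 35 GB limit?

The ratio ordering already packs tightly: metrics-collector + feed-ranker + auth-service + spell-checker + pdf-renderer, 33 GB, 3272.
The spare 2 GB is too small for any remaining service, and no exchange beats 3272.

3272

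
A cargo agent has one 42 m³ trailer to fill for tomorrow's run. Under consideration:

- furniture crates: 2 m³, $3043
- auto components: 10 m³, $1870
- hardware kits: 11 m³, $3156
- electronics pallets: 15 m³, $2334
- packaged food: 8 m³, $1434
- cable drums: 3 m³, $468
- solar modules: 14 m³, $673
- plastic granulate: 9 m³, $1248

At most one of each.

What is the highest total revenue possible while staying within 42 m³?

10871

Density check — furniture crates 1521.50, hardware kits 286.91, auto components 187.00, packaged food 179.25 are the best per m³.
Greedy by ratio would take furniture crates + auto components + hardware kits + packaged food + cable drums: 34 m³ used, total 9971.
Replace packaged food with electronics pallets: the trade gains 900 net, giving 10871 at 41 m³.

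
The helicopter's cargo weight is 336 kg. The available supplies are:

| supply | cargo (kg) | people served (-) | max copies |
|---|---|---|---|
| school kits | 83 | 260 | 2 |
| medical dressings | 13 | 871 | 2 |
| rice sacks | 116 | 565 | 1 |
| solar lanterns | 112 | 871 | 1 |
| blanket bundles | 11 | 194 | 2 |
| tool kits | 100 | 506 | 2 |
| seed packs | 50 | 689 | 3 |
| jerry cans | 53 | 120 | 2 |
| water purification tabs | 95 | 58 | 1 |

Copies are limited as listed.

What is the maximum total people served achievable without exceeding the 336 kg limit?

Taking 2×medical dressings + solar lanterns + 2×blanket bundles + 3×seed packs: 310 kg used, 5068 in people served.

5068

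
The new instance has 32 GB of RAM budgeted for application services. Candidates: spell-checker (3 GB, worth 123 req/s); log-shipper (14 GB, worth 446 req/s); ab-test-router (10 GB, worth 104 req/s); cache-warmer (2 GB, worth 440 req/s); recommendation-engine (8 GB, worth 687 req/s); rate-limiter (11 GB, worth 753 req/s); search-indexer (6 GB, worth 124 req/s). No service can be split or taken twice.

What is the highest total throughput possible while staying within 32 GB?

2127

Best packing: spell-checker + cache-warmer + recommendation-engine + rate-limiter + search-indexer — 30 GB, 2127 total.
The closest alternative, cache-warmer + recommendation-engine + rate-limiter + search-indexer, reaches only 2004.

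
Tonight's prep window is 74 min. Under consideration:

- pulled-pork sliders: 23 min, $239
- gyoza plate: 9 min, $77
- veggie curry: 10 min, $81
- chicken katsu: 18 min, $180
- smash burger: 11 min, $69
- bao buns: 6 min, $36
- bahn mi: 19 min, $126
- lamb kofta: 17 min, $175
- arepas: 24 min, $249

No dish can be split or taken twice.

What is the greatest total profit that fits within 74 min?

745

By profit per min: pulled-pork sliders 10.39, arepas 10.38, lamb kofta 10.29 lead.
Taking the top-ratio dishes first gives pulled-pork sliders + gyoza plate + lamb kofta + arepas for 740 (73 min).
Replace lamb kofta with chicken katsu: the trade gains 5 net, giving 745 at 74 min.
The closest alternative, pulled-pork sliders + veggie curry + lamb kofta + arepas, reaches only 744.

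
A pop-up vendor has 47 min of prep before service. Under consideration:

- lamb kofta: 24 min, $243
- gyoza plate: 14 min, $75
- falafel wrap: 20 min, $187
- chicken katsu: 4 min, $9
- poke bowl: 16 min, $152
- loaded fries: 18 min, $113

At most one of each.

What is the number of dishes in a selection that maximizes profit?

2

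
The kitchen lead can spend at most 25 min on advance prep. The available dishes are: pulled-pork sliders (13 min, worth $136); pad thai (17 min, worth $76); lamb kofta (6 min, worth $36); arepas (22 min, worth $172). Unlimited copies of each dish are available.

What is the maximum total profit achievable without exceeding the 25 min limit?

208

Best packing: pulled-pork sliders + 2×lamb kofta — 25 min, 208 total.
No other feasible combination exceeds 208.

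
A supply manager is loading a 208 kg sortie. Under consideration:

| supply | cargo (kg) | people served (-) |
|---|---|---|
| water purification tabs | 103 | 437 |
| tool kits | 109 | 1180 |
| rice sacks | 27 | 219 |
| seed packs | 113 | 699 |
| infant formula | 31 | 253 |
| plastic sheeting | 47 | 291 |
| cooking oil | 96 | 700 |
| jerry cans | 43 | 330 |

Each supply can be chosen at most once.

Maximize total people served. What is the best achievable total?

1880

Filling by ratio: tool kits + rice sacks + infant formula for 1652, with 41 kg left unused.
Dropping rice sacks and infant formula frees 58 kg; slotting in cooking oil (96 kg) lifts the total to 1880 at 205 kg.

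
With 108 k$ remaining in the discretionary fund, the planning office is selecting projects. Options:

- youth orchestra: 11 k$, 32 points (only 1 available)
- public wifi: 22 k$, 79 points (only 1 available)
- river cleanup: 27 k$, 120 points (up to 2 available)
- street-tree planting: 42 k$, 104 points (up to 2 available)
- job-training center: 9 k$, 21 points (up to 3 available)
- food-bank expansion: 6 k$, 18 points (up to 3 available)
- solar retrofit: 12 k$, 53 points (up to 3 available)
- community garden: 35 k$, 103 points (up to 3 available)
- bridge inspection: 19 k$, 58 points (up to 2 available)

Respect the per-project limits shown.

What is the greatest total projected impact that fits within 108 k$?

453

2×river cleanup + 3×food-bank expansion + 3×solar retrofit uses 108 of the 108 k$ and totals 453.
Nothing else within 108 k$ beats 453.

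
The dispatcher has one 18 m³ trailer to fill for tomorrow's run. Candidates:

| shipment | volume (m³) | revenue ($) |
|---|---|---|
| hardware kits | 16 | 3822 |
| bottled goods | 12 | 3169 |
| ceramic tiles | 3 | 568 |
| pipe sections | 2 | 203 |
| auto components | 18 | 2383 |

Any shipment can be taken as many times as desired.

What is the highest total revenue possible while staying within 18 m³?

4305

Bottled goods + 2×ceramic tiles uses 18 of the 18 m³ and totals 4305.
Nothing else within 18 m³ beats 4305.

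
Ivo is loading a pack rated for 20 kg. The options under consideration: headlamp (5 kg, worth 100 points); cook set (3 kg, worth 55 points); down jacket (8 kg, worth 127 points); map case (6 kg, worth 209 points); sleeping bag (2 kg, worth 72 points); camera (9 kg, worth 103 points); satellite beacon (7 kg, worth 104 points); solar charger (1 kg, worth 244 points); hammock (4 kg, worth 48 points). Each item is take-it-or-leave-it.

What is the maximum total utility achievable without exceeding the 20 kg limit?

Density check — solar charger 244.00, sleeping bag 36.00, map case 34.83 are the best per kg.
A density-first pass picks headlamp + cook set + map case + sleeping bag + solar charger — 680 at 17 kg.
The 5 kg tied up in headlamp is better spent on down jacket — total rises to 707 (20 kg).

707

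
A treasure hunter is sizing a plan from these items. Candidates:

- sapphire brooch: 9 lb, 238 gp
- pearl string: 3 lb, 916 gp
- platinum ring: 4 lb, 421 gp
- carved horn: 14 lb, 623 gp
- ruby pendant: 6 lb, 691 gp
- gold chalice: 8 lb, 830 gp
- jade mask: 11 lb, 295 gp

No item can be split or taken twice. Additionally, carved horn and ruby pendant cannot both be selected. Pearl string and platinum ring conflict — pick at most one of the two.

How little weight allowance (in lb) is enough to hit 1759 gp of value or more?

17

Need the lightest bundle worth ≥ 1759.
pearl string + ruby pendant + gold chalice: 2437 value at 17 lb.
Below 17 lb the best achievable stays under 1759.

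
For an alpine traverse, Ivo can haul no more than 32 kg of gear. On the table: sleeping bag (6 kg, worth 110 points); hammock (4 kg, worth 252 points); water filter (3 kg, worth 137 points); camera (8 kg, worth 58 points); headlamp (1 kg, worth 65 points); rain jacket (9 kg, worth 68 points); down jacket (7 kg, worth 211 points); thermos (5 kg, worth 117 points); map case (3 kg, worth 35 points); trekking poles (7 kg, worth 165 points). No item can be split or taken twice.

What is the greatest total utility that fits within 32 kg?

A density-first pass picks hammock + water filter + headlamp + down jacket + thermos + map case + trekking poles — 982 at 30 kg.
Dropping headlamp and map case frees 4 kg; slotting in sleeping bag (6 kg) lifts the total to 992 at 32 kg.

992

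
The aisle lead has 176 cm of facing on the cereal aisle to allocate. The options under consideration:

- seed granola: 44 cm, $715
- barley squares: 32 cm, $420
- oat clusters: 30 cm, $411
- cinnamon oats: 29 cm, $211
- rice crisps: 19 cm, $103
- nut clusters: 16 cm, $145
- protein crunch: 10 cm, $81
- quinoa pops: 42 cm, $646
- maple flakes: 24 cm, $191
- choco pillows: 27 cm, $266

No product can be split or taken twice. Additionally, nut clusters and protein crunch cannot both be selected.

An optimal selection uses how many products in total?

5

Best achievable weekly sales is 2458.
One optimal bundle: seed granola + barley squares + oat clusters + quinoa pops + choco pillows (175 cm).
Every optimal selection uses 5 products.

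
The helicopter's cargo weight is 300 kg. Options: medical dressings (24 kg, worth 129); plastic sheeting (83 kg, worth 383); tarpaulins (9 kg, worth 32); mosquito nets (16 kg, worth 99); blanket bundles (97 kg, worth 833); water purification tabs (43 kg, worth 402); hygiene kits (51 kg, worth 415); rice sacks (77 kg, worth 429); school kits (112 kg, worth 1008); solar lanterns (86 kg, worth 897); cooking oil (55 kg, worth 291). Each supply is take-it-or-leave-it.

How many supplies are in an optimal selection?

3

The maximum people served within 300 kg is 2738.
blanket bundles + school kits + solar lanterns hits 2738 at 295 kg.
Every optimal selection uses 3 supplies.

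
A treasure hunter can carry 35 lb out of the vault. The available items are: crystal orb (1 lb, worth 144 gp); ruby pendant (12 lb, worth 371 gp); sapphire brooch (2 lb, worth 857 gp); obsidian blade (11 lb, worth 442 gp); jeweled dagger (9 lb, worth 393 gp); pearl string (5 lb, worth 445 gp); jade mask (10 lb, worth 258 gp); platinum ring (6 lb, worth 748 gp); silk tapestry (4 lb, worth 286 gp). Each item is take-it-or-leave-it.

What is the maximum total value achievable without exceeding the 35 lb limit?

3029

Ranking by ratio (value/lb): sapphire brooch 428.50, crystal orb 144.00, platinum ring 124.67.
Taking the top-ratio items first gives crystal orb + sapphire brooch + jeweled dagger + pearl string + platinum ring + silk tapestry for 2873 (27 lb).
The 4 lb tied up in silk tapestry is better spent on obsidian blade — total rises to 3029 (34 lb).
That's the maximum — no swap from here does better than 3029.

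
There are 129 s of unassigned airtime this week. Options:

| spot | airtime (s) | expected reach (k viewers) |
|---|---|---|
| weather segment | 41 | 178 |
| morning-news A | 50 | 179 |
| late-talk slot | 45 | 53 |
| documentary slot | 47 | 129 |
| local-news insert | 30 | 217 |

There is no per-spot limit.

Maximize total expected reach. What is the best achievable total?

868

Best packing: 4×local-news insert — 120 s, 868 total.
That's the maximum — no swap from here does better than 868.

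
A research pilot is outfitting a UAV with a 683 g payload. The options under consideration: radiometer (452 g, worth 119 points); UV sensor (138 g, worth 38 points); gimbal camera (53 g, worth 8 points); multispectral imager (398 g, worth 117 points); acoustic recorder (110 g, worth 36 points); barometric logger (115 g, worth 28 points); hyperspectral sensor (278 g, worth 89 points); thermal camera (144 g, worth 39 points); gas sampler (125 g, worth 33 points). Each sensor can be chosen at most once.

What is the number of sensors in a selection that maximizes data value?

Optimal total is 206.
For example multispectral imager + hyperspectral sensor achieves it, using 676 g.
Any selection reaching 206 contains exactly 2 sensors.

2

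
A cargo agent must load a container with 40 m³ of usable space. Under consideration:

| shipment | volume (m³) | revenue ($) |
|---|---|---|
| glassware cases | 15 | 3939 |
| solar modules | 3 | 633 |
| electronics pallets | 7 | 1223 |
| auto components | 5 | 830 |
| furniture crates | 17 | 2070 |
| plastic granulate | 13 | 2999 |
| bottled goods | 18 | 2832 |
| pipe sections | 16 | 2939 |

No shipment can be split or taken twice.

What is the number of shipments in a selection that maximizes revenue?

The maximum revenue within 40 m³ is 8991.
glassware cases + electronics pallets + auto components + plastic granulate hits 8991 at 40 m³.
Every optimal selection uses 4 shipments.

4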